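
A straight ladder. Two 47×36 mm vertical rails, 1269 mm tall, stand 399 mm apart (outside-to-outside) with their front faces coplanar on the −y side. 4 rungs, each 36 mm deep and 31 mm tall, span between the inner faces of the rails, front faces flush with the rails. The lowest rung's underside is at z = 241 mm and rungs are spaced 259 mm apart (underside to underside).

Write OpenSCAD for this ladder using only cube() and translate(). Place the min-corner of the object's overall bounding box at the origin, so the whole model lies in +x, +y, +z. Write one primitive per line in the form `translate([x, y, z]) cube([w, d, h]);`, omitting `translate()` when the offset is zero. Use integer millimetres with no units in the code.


cube([47, 36, 1269]);
translate([352, 0, 0]) cube([47, 36, 1269]);
translate([47, 0, 241]) cube([305, 36, 31]);
translate([47, 0, 500]) cube([305, 36, 31]);
translate([47, 0, 759]) cube([305, 36, 31]);
translate([47, 0, 1018]) cube([305, 36, 31]);


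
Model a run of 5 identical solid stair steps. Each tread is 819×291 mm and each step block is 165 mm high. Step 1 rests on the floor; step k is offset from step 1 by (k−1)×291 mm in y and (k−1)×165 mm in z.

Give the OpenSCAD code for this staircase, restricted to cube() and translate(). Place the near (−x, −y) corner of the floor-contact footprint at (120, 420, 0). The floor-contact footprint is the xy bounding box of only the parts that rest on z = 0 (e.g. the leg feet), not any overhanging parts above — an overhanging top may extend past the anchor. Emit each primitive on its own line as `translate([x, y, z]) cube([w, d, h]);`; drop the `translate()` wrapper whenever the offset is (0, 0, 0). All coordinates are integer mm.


translate([120, 420, 0]) cube([819, 291, 165]);
translate([120, 711, 165]) cube([819, 291, 165]);
translate([120, 1002, 330]) cube([819, 291, 165]);
translate([120, 1293, 495]) cube([819, 291, 165]);
translate([120, 1584, 660]) cube([819, 291, 165]);


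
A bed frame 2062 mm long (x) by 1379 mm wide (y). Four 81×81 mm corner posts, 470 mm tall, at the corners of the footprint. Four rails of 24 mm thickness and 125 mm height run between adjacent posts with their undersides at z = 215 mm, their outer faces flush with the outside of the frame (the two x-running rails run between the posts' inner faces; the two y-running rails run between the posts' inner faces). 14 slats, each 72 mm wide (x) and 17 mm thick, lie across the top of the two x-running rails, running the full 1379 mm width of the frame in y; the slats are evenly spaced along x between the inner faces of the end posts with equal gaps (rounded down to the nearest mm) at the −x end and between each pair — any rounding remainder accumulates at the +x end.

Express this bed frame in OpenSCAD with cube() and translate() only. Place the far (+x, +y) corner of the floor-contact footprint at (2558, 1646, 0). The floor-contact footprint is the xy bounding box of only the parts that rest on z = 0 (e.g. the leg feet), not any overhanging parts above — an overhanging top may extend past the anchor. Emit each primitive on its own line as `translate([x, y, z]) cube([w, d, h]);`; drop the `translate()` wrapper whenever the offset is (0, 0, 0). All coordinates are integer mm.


// slat z = rail_z + rail_h = 215 + 125 = 340
// slat gap = ⌊(1900 − 14·72) / 15⌋ = 59
translate([496, 267, 0]) cube([81, 81, 470]);
translate([496, 1565, 0]) cube([81, 81, 470]);
translate([2477, 267, 0]) cube([81, 81, 470]);
translate([2477, 1565, 0]) cube([81, 81, 470]);
translate([577, 267, 215]) cube([1900, 24, 125]);
translate([577, 1622, 215]) cube([1900, 24, 125]);
translate([496, 348, 215]) cube([24, 1217, 125]);
translate([2534, 348, 215]) cube([24, 1217, 125]);
translate([636, 267, 340]) cube([72, 1379, 17]);
translate([767, 267, 340]) cube([72, 1379, 17]);
translate([898, 267, 340]) cube([72, 1379, 17]);
translate([1029, 267, 340]) cube([72, 1379, 17]);
translate([1160, 267, 340]) cube([72, 1379, 17]);
translate([1291, 267, 340]) cube([72, 1379, 17]);
translate([1422, 267, 340]) cube([72, 1379, 17]);
translate([1553, 267, 340]) cube([72, 1379, 17]);
translate([1684, 267, 340]) cube([72, 1379, 17]);
translate([1815, 267, 340]) cube([72, 1379, 17]);
translate([1946, 267, 340]) cube([72, 1379, 17]);
translate([2077, 267, 340]) cube([72, 1379, 17]);
translate([2208, 267, 340]) cube([72, 1379, 17]);
translate([2339, 267, 340]) cube([72, 1379, 17]);


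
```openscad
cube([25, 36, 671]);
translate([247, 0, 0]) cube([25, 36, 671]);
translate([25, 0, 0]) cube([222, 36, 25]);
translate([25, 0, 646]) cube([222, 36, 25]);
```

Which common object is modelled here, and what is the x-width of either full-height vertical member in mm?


A picture frame. The border width is 25 mm.

Four thin pieces enclosing a rectangular opening — a picture frame. The two full-height stiles are 671 mm tall; the top rail sits at z = 646 and is 25 mm tall, so the border above the opening is 671 − 646 = 25 mm, matching the stile x-width.


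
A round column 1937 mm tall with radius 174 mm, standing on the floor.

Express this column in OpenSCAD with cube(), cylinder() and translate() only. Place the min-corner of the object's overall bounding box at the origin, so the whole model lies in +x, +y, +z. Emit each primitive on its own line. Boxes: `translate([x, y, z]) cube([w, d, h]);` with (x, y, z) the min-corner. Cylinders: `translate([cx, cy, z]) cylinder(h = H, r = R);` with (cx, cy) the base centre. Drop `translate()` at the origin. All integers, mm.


translate([174, 174, 0]) cylinder(h = 1937, r = 174);


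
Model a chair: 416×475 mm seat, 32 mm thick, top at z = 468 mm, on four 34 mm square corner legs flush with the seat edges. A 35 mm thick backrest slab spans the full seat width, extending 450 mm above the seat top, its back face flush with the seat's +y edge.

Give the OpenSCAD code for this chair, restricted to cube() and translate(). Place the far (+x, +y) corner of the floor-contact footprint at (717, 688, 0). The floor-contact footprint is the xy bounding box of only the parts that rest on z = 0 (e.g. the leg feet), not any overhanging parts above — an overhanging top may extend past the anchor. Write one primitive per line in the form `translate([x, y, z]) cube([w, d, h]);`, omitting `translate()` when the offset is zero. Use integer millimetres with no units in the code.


// leg_h = 468 - 32 = 436
translate([301, 213, 436]) cube([416, 475, 32]);
translate([301, 213, 0]) cube([34, 34, 436]);
translate([683, 213, 0]) cube([34, 34, 436]);
translate([301, 654, 0]) cube([34, 34, 436]);
translate([683, 654, 0]) cube([34, 34, 436]);
translate([301, 653, 468]) cube([416, 35, 450]);


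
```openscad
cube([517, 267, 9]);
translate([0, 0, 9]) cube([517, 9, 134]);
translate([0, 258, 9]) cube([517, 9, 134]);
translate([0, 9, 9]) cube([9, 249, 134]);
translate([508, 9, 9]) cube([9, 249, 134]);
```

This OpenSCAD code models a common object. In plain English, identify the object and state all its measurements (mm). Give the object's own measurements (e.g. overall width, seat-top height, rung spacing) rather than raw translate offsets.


An open-topped rectangular box: outside dimensions 517×267×143 mm, with a uniform wall and base thickness of 9 mm. The base is a full 517×267 slab on the floor; four walls sit on top of the base. The front and back walls (the −y and +y sides) span the full width; the two side walls fit between them.


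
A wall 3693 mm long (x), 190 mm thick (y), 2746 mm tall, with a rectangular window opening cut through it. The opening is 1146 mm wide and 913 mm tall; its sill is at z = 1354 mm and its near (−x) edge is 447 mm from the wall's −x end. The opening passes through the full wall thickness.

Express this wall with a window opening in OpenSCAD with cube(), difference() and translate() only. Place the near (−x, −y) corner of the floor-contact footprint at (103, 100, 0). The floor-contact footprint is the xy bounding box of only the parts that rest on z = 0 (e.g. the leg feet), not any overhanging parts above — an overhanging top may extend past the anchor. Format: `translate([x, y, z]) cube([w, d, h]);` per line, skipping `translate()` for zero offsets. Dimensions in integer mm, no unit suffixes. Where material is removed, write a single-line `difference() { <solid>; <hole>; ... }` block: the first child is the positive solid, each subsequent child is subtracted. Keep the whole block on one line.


difference() { translate([103, 100, 0]) cube([3693, 190, 2746]); translate([550, 100, 1354]) cube([1146, 190, 913]); }


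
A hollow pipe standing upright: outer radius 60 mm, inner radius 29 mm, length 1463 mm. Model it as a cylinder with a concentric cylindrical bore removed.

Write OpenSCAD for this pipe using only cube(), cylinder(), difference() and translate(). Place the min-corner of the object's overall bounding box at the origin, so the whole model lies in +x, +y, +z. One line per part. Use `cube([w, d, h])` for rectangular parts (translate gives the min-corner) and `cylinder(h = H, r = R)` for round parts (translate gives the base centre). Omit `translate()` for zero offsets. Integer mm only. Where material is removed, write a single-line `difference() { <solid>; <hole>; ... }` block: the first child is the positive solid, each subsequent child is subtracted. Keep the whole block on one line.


difference() { translate([60, 60, 0]) cylinder(h = 1463, r = 60); translate([60, 60, 0]) cylinder(h = 1463, r = 29); }


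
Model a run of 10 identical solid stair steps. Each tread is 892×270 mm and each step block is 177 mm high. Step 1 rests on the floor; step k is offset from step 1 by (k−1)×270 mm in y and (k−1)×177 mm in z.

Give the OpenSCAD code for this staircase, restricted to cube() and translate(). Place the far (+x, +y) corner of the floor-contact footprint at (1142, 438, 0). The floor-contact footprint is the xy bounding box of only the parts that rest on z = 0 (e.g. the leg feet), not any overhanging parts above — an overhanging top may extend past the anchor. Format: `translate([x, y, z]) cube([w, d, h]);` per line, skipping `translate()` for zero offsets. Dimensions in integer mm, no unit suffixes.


translate([250, 168, 0]) cube([892, 270, 177]);
translate([250, 438, 177]) cube([892, 270, 177]);
translate([250, 708, 354]) cube([892, 270, 177]);
translate([250, 978, 531]) cube([892, 270, 177]);
translate([250, 1248, 708]) cube([892, 270, 177]);
translate([250, 1518, 885]) cube([892, 270, 177]);
translate([250, 1788, 1062]) cube([892, 270, 177]);
translate([250, 2058, 1239]) cube([892, 270, 177]);
translate([250, 2328, 1416]) cube([892, 270, 177]);
translate([250, 2598, 1593]) cube([892, 270, 177]);


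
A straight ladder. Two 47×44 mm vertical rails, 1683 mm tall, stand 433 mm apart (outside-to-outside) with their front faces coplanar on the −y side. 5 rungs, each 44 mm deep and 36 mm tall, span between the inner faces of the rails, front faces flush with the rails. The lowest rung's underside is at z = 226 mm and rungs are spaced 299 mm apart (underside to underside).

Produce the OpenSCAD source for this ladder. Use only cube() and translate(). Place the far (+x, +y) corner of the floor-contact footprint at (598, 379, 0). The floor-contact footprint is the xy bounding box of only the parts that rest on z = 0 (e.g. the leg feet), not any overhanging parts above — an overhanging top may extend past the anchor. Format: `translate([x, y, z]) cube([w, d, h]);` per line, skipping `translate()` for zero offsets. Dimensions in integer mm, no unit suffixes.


translate([165, 335, 0]) cube([47, 44, 1683]);
translate([551, 335, 0]) cube([47, 44, 1683]);
translate([212, 335, 226]) cube([339, 44, 36]);
translate([212, 335, 525]) cube([339, 44, 36]);
translate([212, 335, 824]) cube([339, 44, 36]);
translate([212, 335, 1123]) cube([339, 44, 36]);
translate([212, 335, 1422]) cube([339, 44, 36]);


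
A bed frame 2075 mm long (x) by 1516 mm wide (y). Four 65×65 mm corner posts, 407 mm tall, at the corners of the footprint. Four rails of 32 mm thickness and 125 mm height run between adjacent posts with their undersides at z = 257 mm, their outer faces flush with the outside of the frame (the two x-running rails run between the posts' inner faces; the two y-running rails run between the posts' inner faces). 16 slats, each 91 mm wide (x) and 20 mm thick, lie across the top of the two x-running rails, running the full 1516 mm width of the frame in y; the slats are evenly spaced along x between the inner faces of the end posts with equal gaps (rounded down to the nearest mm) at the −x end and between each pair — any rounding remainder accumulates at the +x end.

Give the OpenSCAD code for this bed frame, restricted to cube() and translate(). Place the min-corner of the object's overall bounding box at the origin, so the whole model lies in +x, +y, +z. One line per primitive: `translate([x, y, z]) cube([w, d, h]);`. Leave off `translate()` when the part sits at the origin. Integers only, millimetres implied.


cube([65, 65, 407]);
translate([0, 1451, 0]) cube([65, 65, 407]);
translate([2010, 0, 0]) cube([65, 65, 407]);
translate([2010, 1451, 0]) cube([65, 65, 407]);
translate([65, 0, 257]) cube([1945, 32, 125]);
translate([65, 1484, 257]) cube([1945, 32, 125]);
translate([0, 65, 257]) cube([32, 1386, 125]);
translate([2043, 65, 257]) cube([32, 1386, 125]);
translate([93, 0, 382]) cube([91, 1516, 20]);
translate([212, 0, 382]) cube([91, 1516, 20]);
translate([331, 0, 382]) cube([91, 1516, 20]);
translate([450, 0, 382]) cube([91, 1516, 20]);
translate([569, 0, 382]) cube([91, 1516, 20]);
translate([688, 0, 382]) cube([91, 1516, 20]);
translate([807, 0, 382]) cube([91, 1516, 20]);
translate([926, 0, 382]) cube([91, 1516, 20]);
translate([1045, 0, 382]) cube([91, 1516, 20]);
translate([1164, 0, 382]) cube([91, 1516, 20]);
translate([1283, 0, 382]) cube([91, 1516, 20]);
translate([1402, 0, 382]) cube([91, 1516, 20]);
translate([1521, 0, 382]) cube([91, 1516, 20]);
translate([1640, 0, 382]) cube([91, 1516, 20]);
translate([1759, 0, 382]) cube([91, 1516, 20]);
translate([1878, 0, 382]) cube([91, 1516, 20]);


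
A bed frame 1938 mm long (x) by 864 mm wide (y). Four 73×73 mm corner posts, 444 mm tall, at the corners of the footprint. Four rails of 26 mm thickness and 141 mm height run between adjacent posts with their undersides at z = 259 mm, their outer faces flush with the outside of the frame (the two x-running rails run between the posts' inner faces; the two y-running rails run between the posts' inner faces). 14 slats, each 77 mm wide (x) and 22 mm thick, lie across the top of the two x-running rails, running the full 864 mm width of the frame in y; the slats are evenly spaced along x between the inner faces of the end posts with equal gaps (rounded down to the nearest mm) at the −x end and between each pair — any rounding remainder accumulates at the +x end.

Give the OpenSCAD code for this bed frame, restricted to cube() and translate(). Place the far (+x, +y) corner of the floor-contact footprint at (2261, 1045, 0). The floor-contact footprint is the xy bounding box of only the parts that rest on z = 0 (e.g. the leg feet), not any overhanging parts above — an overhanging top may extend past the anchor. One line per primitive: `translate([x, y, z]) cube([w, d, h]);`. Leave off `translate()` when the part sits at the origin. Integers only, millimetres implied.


// slat z = rail_z + rail_h = 259 + 141 = 400
// slat gap = ⌊(1792 − 14·77) / 15⌋ = 47
translate([323, 181, 0]) cube([73, 73, 444]);
translate([323, 972, 0]) cube([73, 73, 444]);
translate([2188, 181, 0]) cube([73, 73, 444]);
translate([2188, 972, 0]) cube([73, 73, 444]);
translate([396, 181, 259]) cube([1792, 26, 141]);
translate([396, 1019, 259]) cube([1792, 26, 141]);
translate([323, 254, 259]) cube([26, 718, 141]);
translate([2235, 254, 259]) cube([26, 718, 141]);
translate([443, 181, 400]) cube([77, 864, 22]);
translate([567, 181, 400]) cube([77, 864, 22]);
translate([691, 181, 400]) cube([77, 864, 22]);
translate([815, 181, 400]) cube([77, 864, 22]);
translate([939, 181, 400]) cube([77, 864, 22]);
translate([1063, 181, 400]) cube([77, 864, 22]);
translate([1187, 181, 400]) cube([77, 864, 22]);
translate([1311, 181, 400]) cube([77, 864, 22]);
translate([1435, 181, 400]) cube([77, 864, 22]);
translate([1559, 181, 400]) cube([77, 864, 22]);
translate([1683, 181, 400]) cube([77, 864, 22]);
translate([1807, 181, 400]) cube([77, 864, 22]);
translate([1931, 181, 400]) cube([77, 864, 22]);
translate([2055, 181, 400]) cube([77, 864, 22]);


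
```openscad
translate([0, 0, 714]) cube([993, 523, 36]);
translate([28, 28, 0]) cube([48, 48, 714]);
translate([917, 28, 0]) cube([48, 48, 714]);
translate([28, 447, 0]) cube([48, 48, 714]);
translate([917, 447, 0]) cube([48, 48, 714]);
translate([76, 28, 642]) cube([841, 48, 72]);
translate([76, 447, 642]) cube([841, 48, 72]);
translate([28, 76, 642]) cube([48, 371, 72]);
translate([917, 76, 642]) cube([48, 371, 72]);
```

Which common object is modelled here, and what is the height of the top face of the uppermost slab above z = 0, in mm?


A table. The table height is 750 mm.

A 993×523×36 slab sits at z = 714 on four 48 mm square posts — a table. The top surface is at 714 + 36 = 750 mm.


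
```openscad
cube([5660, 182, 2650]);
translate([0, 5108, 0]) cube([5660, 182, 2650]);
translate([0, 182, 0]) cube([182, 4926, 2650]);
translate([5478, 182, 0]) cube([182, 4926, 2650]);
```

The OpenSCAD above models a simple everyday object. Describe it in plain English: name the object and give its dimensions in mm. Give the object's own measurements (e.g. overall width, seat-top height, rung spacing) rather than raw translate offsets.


The wall frame of a small rectangular building: four walls, each 2650 mm tall and 182 mm thick, enclosing a footprint 5660 mm (x) by 5290 mm (y) outside-to-outside, with no floor or roof. The front and back walls (the −y and +y sides) span the full width; the two side walls fit between them.


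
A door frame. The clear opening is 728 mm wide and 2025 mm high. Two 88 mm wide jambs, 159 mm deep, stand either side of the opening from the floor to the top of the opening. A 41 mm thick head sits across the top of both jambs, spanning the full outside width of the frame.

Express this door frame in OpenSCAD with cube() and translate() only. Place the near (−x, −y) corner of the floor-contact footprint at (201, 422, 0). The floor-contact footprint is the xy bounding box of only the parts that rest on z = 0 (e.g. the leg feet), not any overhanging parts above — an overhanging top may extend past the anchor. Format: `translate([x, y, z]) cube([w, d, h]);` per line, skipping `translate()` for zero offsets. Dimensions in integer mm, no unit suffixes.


translate([201, 422, 0]) cube([88, 159, 2025]);
translate([1017, 422, 0]) cube([88, 159, 2025]);
translate([201, 422, 2025]) cube([904, 159, 41]);


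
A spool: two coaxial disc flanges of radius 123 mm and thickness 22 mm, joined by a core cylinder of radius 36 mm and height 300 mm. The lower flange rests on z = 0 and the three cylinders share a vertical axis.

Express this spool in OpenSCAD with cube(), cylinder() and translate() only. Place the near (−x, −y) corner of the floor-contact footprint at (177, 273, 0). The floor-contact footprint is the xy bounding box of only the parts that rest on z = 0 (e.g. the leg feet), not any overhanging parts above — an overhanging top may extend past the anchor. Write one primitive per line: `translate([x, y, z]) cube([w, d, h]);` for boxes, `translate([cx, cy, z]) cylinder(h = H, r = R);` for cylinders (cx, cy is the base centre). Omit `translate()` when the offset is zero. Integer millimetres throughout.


translate([300, 396, 0]) cylinder(h = 22, r = 123);
translate([300, 396, 22]) cylinder(h = 300, r = 36);
translate([300, 396, 322]) cylinder(h = 22, r = 123);


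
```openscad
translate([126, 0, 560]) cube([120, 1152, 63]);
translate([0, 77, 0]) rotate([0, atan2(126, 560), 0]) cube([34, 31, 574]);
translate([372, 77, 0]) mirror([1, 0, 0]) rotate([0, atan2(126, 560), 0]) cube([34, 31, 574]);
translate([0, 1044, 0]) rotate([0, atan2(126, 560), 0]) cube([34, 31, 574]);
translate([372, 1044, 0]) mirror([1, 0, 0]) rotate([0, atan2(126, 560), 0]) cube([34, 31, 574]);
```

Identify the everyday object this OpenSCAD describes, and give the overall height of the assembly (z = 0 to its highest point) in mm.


A sawhorse. The overall height is 623 mm.

A beam across two mirrored pairs of raked legs — a sawhorse. The beam's underside is at z = 560 (matching the legs' vertical rise in atan2(126, 560)) and the beam is 63 mm tall, so its top is at 560 + 63 = 623 mm. The raked legs top out at the beam's underside, so that is the highest point.


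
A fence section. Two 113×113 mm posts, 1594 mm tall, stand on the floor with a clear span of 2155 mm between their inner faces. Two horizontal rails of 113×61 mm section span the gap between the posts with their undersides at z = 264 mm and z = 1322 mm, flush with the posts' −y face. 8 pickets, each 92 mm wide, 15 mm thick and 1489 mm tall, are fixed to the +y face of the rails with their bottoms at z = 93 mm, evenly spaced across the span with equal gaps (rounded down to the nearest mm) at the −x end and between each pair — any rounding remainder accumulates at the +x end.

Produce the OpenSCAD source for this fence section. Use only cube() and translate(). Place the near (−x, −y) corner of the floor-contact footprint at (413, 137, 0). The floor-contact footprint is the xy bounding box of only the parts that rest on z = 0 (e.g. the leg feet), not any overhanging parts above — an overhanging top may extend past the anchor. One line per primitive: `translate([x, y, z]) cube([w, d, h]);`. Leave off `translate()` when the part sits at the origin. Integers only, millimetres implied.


translate([413, 137, 0]) cube([113, 113, 1594]);
translate([2681, 137, 0]) cube([113, 113, 1594]);
translate([526, 137, 264]) cube([2155, 113, 61]);
translate([526, 137, 1322]) cube([2155, 113, 61]);
translate([683, 250, 93]) cube([92, 15, 1489]);
translate([932, 250, 93]) cube([92, 15, 1489]);
translate([1181, 250, 93]) cube([92, 15, 1489]);
translate([1430, 250, 93]) cube([92, 15, 1489]);
translate([1679, 250, 93]) cube([92, 15, 1489]);
translate([1928, 250, 93]) cube([92, 15, 1489]);
translate([2177, 250, 93]) cube([92, 15, 1489]);
translate([2426, 250, 93]) cube([92, 15, 1489]);


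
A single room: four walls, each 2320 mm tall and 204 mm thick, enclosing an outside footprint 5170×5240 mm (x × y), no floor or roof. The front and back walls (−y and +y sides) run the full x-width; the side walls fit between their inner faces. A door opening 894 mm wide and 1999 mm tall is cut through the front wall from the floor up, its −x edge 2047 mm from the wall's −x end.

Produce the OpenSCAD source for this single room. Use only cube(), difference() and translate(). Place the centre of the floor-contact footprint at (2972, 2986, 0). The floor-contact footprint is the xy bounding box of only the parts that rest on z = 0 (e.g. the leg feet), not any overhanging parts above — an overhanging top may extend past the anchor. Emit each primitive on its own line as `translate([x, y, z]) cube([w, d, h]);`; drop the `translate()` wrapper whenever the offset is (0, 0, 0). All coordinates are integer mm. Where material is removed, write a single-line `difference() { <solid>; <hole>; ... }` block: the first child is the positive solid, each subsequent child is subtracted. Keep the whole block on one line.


difference() { translate([387, 366, 0]) cube([5170, 204, 2320]); translate([2434, 366, 0]) cube([894, 204, 1999]); }
translate([387, 5402, 0]) cube([5170, 204, 2320]);
translate([387, 570, 0]) cube([204, 4832, 2320]);
translate([5353, 570, 0]) cube([204, 4832, 2320]);


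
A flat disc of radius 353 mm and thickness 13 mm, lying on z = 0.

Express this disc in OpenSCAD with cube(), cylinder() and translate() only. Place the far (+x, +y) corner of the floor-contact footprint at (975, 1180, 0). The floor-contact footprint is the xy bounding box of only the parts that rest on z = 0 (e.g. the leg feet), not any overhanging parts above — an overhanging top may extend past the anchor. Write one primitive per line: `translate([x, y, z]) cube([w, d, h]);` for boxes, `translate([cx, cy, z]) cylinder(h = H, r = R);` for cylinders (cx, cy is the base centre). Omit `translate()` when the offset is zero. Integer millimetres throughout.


translate([622, 827, 0]) cylinder(h = 13, r = 353);


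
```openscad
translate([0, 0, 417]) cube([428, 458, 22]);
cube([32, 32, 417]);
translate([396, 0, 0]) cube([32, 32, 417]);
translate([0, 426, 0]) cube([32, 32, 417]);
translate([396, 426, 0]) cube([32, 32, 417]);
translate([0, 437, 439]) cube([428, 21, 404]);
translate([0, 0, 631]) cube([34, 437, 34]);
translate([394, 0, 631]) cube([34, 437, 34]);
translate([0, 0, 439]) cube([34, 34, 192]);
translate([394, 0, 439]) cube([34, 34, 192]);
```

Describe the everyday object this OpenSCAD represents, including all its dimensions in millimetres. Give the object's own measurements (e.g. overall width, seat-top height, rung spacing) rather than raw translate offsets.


A chair. The seat is a 428×458×22 mm slab with its top at z = 439 mm, on four 32×32 mm corner legs (flush with the seat edges, standing on z = 0). A flat backrest 21 mm thick, 404 mm tall, spans the full seat width and rises from the seat top along its +y edge, rear face flush with the rear of the seat. Two armrests of 34×34 mm section run along each side from the seat's front edge to the front of the backrest, top faces 226 mm above the seat top and outer faces flush with the seat's x-edges; a 34×34 mm post under the front of each armrest stands on the seat at the front corner.


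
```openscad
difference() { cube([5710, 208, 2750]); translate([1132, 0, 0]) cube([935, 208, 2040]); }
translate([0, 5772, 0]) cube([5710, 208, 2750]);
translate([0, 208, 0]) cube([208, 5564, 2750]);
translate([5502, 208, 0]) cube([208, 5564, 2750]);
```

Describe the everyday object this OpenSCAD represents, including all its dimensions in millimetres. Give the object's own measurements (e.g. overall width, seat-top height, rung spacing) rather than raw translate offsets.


A single room: four walls, each 2750 mm tall and 208 mm thick, enclosing an outside footprint 5710×5980 mm (x × y), no floor or roof. The front and back walls (−y and +y sides) run the full x-width; the side walls fit between their inner faces. A door opening 935 mm wide and 2040 mm tall is cut through the front wall from the floor up, its −x edge 1132 mm from the wall's −x end.


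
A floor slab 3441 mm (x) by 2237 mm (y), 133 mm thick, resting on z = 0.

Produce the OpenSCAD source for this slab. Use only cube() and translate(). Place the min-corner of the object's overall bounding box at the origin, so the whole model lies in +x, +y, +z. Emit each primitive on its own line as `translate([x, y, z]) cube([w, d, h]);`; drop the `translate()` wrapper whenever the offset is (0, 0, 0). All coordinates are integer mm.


cube([3441, 2237, 133]);


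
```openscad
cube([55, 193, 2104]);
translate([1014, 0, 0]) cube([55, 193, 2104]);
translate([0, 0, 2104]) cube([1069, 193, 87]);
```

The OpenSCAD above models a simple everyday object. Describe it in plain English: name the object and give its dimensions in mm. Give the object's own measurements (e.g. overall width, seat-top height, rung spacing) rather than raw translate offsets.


A door frame. The clear opening is 959 mm wide and 2104 mm high. Two 55 mm wide jambs, 193 mm deep, stand either side of the opening from the floor to the top of the opening. A 87 mm thick head sits across the top of both jambs, spanning the full outside width of the frame.


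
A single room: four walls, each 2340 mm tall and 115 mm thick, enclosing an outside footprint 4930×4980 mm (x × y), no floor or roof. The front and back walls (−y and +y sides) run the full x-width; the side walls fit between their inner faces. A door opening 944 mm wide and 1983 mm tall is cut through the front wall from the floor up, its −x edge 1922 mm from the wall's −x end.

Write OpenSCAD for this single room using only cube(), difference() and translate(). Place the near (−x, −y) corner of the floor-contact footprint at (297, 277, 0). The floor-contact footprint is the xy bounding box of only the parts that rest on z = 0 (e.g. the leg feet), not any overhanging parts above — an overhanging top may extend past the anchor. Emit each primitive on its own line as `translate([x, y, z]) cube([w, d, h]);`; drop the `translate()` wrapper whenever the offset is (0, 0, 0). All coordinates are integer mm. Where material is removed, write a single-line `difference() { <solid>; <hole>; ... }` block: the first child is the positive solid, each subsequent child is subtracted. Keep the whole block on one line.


difference() { translate([297, 277, 0]) cube([4930, 115, 2340]); translate([2219, 277, 0]) cube([944, 115, 1983]); }
translate([297, 5142, 0]) cube([4930, 115, 2340]);
translate([297, 392, 0]) cube([115, 4750, 2340]);
translate([5112, 392, 0]) cube([115, 4750, 2340]);


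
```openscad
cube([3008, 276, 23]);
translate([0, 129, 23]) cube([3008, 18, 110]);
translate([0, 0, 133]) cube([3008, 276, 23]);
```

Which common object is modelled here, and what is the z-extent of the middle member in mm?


An I-beam. The web height is 110 mm.

Two wide flanges with a thin centred web — an I-beam. Overall 156 mm minus two 23 mm flanges gives a web of 156 − 2·23 = 110 mm.


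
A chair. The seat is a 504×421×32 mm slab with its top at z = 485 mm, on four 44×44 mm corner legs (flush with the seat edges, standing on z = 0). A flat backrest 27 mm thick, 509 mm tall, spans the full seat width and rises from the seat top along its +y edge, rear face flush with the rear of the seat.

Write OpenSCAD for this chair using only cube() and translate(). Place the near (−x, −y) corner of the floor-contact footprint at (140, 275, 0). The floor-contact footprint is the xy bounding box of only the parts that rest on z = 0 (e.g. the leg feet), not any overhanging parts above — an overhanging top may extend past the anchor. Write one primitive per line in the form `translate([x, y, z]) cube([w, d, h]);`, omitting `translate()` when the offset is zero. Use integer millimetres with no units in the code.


// leg_h = 485 - 32 = 453
translate([140, 275, 453]) cube([504, 421, 32]);
translate([140, 275, 0]) cube([44, 44, 453]);
translate([600, 275, 0]) cube([44, 44, 453]);
translate([140, 652, 0]) cube([44, 44, 453]);
translate([600, 652, 0]) cube([44, 44, 453]);
translate([140, 669, 485]) cube([504, 27, 509]);


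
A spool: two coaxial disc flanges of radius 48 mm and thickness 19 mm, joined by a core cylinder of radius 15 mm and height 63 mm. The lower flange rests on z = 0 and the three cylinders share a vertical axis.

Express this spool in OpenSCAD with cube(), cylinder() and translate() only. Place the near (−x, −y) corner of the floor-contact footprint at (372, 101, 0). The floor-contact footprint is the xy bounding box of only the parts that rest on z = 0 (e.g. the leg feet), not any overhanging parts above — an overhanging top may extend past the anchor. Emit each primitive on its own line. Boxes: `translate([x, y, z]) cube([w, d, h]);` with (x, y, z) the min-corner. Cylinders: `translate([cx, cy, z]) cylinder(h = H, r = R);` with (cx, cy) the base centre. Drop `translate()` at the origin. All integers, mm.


translate([420, 149, 0]) cylinder(h = 19, r = 48);
translate([420, 149, 19]) cylinder(h = 63, r = 15);
translate([420, 149, 82]) cylinder(h = 19, r = 48);


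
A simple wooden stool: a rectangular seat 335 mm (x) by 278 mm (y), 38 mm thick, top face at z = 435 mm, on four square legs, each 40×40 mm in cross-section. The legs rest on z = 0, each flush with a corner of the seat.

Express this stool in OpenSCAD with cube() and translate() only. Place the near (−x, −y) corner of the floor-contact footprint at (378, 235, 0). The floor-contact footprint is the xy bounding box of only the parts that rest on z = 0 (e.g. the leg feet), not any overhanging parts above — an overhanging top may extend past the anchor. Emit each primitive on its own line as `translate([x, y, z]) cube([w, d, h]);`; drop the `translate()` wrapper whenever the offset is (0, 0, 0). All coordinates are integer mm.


translate([378, 235, 397]) cube([335, 278, 38]);
translate([378, 235, 0]) cube([40, 40, 397]);
translate([673, 235, 0]) cube([40, 40, 397]);
translate([378, 473, 0]) cube([40, 40, 397]);
translate([673, 473, 0]) cube([40, 40, 397]);


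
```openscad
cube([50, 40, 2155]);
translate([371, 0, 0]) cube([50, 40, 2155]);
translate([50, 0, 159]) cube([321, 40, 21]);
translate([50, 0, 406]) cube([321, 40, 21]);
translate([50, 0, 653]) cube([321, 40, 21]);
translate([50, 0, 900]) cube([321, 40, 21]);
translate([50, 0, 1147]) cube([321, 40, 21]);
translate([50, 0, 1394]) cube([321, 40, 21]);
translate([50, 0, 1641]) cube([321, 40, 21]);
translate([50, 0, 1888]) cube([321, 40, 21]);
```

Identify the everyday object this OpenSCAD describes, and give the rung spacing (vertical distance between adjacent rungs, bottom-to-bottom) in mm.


A ladder. The rung spacing is 247 mm.

Two tall 50×40 posts with 8 short bars between them — a ladder. Adjacent rungs sit at z = 159 and z = 406, so the spacing is 406 − 159 = 247 mm.


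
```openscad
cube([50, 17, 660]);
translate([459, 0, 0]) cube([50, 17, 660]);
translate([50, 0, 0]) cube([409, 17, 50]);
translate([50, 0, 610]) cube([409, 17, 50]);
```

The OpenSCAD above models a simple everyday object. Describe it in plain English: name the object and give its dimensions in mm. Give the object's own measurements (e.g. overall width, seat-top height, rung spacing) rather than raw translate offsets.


A rectangular picture frame lying in the x–z plane (depth along y). The opening is 409 mm wide (x) by 560 mm tall (z), surrounded by a border 50 mm wide on all four sides. The frame is 17 mm deep and is made of two full-height vertical stiles with two horizontal rails fitted between them.


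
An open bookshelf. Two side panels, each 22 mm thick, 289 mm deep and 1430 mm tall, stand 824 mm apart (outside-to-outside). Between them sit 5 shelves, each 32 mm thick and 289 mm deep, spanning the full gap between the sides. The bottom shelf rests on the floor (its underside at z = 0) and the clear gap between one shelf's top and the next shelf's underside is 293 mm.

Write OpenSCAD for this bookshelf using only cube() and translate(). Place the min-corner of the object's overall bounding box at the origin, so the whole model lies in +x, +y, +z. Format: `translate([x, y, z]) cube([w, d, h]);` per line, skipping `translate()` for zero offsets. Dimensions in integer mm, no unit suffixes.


cube([22, 289, 1430]);
translate([802, 0, 0]) cube([22, 289, 1430]);
translate([22, 0, 0]) cube([780, 289, 32]);
translate([22, 0, 325]) cube([780, 289, 32]);
translate([22, 0, 650]) cube([780, 289, 32]);
translate([22, 0, 975]) cube([780, 289, 32]);
translate([22, 0, 1300]) cube([780, 289, 32]);


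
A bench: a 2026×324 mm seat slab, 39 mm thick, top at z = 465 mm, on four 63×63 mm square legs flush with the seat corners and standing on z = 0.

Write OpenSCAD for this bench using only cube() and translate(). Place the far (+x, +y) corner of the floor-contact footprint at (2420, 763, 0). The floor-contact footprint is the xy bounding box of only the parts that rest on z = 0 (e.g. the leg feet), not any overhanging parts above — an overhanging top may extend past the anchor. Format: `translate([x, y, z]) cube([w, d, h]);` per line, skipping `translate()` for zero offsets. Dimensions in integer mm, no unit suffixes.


translate([394, 439, 426]) cube([2026, 324, 39]);
translate([394, 439, 0]) cube([63, 63, 426]);
translate([394, 700, 0]) cube([63, 63, 426]);
translate([2357, 439, 0]) cube([63, 63, 426]);
translate([2357, 700, 0]) cube([63, 63, 426]);


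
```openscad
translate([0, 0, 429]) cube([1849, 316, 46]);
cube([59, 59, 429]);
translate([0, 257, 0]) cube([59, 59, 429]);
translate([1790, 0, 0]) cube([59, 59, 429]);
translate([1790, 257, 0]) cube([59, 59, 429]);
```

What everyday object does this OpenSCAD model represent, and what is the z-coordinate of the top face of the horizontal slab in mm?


A bench. The seat-top height is 475 mm.

A long slab on four corner posts — a bench. The slab sits at z = 429 with thickness 46, so the top is 429 + 46 = 475 mm.


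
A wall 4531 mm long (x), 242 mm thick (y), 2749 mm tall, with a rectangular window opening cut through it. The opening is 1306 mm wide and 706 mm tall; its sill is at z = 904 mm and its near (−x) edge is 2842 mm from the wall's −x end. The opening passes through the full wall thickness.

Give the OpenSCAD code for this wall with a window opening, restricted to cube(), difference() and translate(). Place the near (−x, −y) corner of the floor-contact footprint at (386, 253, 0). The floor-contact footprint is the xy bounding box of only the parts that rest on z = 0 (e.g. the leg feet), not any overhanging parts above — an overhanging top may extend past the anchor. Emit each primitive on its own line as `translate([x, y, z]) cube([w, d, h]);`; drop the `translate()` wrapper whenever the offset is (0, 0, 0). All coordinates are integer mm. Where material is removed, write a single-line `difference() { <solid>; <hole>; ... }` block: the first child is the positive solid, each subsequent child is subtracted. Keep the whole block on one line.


difference() { translate([386, 253, 0]) cube([4531, 242, 2749]); translate([3228, 253, 904]) cube([1306, 242, 706]); }


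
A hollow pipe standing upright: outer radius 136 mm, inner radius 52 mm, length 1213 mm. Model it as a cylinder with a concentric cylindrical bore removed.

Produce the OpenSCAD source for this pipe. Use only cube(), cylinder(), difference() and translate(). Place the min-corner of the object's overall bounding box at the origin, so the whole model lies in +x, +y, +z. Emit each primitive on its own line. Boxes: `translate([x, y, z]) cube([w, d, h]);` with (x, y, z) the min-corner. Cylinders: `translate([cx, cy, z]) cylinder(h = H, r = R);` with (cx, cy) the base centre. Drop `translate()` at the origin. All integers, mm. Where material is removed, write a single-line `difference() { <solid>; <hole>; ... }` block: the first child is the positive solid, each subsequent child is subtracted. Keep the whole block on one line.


difference() { translate([136, 136, 0]) cylinder(h = 1213, r = 136); translate([136, 136, 0]) cylinder(h = 1213, r = 52); }


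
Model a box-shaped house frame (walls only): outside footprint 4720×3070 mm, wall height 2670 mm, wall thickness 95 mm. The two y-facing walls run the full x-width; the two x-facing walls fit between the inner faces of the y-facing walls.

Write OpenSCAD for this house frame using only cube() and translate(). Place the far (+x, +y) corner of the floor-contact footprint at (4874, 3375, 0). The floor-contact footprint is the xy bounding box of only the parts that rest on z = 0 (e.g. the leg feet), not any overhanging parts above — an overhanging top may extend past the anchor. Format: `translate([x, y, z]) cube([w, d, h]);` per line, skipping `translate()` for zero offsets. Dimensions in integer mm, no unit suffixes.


translate([154, 305, 0]) cube([4720, 95, 2670]);
translate([154, 3280, 0]) cube([4720, 95, 2670]);
translate([154, 400, 0]) cube([95, 2880, 2670]);
translate([4779, 400, 0]) cube([95, 2880, 2670]);


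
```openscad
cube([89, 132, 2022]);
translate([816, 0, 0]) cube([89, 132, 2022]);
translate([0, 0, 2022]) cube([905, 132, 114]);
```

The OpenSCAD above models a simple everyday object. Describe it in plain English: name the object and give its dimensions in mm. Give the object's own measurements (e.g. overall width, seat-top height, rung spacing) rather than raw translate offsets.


A door frame. The clear opening is 727 mm wide and 2022 mm high. Two 89 mm wide jambs, 132 mm deep, stand either side of the opening from the floor to the top of the opening. A 114 mm thick head sits across the top of both jambs, spanning the full outside width of the frame.
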